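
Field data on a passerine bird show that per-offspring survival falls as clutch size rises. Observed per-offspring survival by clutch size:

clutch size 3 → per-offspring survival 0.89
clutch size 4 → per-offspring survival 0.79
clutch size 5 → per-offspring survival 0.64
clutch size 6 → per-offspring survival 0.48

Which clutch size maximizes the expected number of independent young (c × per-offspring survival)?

5

Expected independent young = c × s(c):
  c=3: 3 × 0.89 = 2.670
  c=4: 4 × 0.79 = 3.160
  c=5: 5 × 0.64 = 3.200
  c=6: 6 × 0.48 = 2.880
Maximum at c = 5 (3.200 independent young).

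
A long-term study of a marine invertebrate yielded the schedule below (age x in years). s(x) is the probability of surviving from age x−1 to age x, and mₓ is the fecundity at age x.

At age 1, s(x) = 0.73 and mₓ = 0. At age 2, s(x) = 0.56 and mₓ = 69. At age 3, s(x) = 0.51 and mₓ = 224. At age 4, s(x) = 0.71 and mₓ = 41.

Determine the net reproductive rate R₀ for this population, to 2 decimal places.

80.98

Survivorship from birth: l_x = s_1·s_2·…·s_x.
  l_1 = 0.73000
  l_2 = 0.40880
  l_3 = 0.20849
  l_4 = 0.14803
R₀ = Σ l_x mₓ:
  age 1: 0.73000 × 0 = 0.0000
  age 2: 0.40880 × 69 = 28.2072
  age 3: 0.20849 × 224 = 46.7018
  age 4: 0.14803 × 41 = 6.0692
R₀ = 0.0000 + 28.2072 + 46.7018 + 6.0692 = 80.9782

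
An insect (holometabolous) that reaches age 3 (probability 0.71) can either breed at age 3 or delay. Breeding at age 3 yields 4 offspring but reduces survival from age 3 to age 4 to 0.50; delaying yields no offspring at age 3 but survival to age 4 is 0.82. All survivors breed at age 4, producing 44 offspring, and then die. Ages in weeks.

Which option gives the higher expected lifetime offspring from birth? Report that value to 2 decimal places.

breed at age 3: R₀ = 0.71 × (4 + 0.50 × 44) = 0.71 × 26.0000 = 18.4600
delay to age 4: R₀ = 0.71 × (0.82 × 44) = 0.71 × 36.0800 = 25.6168
Higher: delay to age 4 (25.6168).

25.62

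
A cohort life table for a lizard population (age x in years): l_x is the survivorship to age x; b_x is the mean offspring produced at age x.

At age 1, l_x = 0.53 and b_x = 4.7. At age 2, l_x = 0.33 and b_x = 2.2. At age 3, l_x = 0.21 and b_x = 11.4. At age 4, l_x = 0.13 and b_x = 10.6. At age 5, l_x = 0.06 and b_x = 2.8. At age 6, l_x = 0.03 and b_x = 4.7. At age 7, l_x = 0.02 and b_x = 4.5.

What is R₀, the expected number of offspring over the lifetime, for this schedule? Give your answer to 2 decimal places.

R₀ = Σ l_x b_x:
  age 1: 0.53 × 4.7 = 2.4910
  age 2: 0.33 × 2.2 = 0.7260
  age 3: 0.21 × 11.4 = 2.3940
  age 4: 0.13 × 10.6 = 1.3780
  age 5: 0.06 × 2.8 = 0.1680
  age 6: 0.03 × 4.7 = 0.1410
  age 7: 0.02 × 4.5 = 0.0900
R₀ = 2.4910 + 0.7260 + 2.3940 + 1.3780 + 0.1680 + 0.1410 + 0.0900 = 7.3880

7.39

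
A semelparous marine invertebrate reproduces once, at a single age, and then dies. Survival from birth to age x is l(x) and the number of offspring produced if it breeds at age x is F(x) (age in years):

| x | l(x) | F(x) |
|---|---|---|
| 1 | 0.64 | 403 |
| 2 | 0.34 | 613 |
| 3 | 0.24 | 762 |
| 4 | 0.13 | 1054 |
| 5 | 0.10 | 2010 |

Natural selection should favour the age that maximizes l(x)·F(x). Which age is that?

Expected offspring if breeding at age x = l(x) × F(x):
  age 1: 0.64 × 403 = 257.920
  age 2: 0.34 × 613 = 208.420
  age 3: 0.24 × 762 = 182.880
  age 4: 0.13 × 1054 = 137.020
  age 5: 0.10 × 2010 = 201.000
Maximum at age 1 (257.920).

1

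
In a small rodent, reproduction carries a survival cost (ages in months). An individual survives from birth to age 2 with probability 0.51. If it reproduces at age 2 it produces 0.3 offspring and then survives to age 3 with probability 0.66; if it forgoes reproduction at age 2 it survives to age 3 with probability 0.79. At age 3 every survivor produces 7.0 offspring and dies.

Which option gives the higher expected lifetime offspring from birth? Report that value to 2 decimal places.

2.82

breed at age 2: R₀ = 0.51 × (0.3 + 0.66 × 7.0) = 0.51 × 4.9200 = 2.5092
delay to age 3: R₀ = 0.51 × (0.79 × 7.0) = 0.51 × 5.5300 = 2.8203
Higher: delay to age 3 (2.8203).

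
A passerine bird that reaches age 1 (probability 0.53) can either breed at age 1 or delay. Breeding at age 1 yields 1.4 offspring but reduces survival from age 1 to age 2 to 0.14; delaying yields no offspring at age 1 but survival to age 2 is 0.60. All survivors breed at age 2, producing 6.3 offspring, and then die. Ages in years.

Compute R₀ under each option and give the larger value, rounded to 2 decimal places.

2.00

breed at age 1: R₀ = 0.53 × (1.4 + 0.14 × 6.3) = 0.53 × 2.2820 = 1.2095
delay to age 2: R₀ = 0.53 × (0.60 × 6.3) = 0.53 × 3.7800 = 2.0034
Higher: delay to age 2 (2.0034).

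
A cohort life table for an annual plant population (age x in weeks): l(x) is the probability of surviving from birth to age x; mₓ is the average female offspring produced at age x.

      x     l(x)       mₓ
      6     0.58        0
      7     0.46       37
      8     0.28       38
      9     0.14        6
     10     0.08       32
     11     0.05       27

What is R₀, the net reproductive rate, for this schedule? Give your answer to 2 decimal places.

32.41

R₀ = Σ l(x) mₓ:
  age 6: 0.58 × 0 = 0.0000
  age 7: 0.46 × 37 = 17.0200
  age 8: 0.28 × 38 = 10.6400
  age 9: 0.14 × 6 = 0.8400
  age 10: 0.08 × 32 = 2.5600
  age 11: 0.05 × 27 = 1.3500
R₀ = 0.0000 + 17.0200 + 10.6400 + 0.8400 + 2.5600 + 1.3500 = 32.4100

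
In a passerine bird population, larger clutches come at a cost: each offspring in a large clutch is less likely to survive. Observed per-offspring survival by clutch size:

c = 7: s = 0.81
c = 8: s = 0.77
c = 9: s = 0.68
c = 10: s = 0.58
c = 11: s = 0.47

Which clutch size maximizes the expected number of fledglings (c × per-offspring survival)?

Expected fledglings = c × s(c):
  c=7: 7 × 0.81 = 5.670
  c=8: 8 × 0.77 = 6.160
  c=9: 9 × 0.68 = 6.120
  c=10: 10 × 0.58 = 5.800
  c=11: 11 × 0.47 = 5.170
Maximum at c = 8 (6.160 fledglings).

8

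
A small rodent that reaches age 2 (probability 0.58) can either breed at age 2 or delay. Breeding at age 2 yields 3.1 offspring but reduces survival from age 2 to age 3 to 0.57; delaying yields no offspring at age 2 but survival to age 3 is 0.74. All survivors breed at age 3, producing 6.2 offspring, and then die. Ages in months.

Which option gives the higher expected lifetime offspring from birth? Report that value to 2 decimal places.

breed at age 2: R₀ = 0.58 × (3.1 + 0.57 × 6.2) = 0.58 × 6.6340 = 3.8477
delay to age 3: R₀ = 0.58 × (0.74 × 6.2) = 0.58 × 4.5880 = 2.6610
Higher: breed at age 2 (3.8477).

3.85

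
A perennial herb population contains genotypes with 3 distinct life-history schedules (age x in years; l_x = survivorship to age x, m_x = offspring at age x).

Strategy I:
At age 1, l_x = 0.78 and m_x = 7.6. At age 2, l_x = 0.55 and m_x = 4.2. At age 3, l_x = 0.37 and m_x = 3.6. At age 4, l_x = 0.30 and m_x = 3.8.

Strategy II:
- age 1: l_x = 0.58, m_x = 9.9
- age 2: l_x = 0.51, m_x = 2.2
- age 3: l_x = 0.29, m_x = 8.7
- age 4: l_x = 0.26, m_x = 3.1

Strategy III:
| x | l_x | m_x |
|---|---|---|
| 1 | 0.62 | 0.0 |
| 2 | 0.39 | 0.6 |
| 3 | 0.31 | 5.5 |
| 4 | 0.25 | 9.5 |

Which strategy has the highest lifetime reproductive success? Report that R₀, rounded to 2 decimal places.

10.71

Strategy I: R₀ = 0.78×7.6 + 0.55×4.2 + 0.37×3.6 + 0.30×3.8 = 10.7100
Strategy II: R₀ = 0.58×9.9 + 0.51×2.2 + 0.29×8.7 + 0.26×3.1 = 10.1930
Strategy III: R₀ = 0.62×0.0 + 0.39×0.6 + 0.31×5.5 + 0.25×9.5 = 4.3140
Highest R₀: strategy I with 10.7100.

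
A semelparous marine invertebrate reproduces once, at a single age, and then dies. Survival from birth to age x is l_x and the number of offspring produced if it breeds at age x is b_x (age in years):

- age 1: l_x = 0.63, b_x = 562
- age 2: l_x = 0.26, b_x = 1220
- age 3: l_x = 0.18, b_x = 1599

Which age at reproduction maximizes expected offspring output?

1

Expected offspring if breeding at age x = l_x × b_x:
  age 1: 0.63 × 562 = 354.060
  age 2: 0.26 × 1220 = 317.200
  age 3: 0.18 × 1599 = 287.820
Maximum at age 1 (354.060).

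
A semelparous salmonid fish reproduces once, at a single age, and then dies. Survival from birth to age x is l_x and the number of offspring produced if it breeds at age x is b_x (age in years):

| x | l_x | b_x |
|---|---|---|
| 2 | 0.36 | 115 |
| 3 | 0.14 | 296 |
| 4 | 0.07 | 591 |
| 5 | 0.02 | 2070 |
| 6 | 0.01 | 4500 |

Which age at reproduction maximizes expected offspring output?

Expected offspring if breeding at age x = l_x × b_x:
  age 2: 0.36 × 115 = 41.400
  age 3: 0.14 × 296 = 41.440
  age 4: 0.07 × 591 = 41.370
  age 5: 0.02 × 2070 = 41.400
  age 6: 0.01 × 4500 = 45.000
Maximum at age 6 (45.000).

6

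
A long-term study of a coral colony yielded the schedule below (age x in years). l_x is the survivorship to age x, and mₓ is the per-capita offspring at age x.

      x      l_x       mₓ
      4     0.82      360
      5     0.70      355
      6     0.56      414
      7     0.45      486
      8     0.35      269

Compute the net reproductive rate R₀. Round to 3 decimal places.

R₀ = Σ l_x mₓ:
  age 4: 0.82 × 360 = 295.2000
  age 5: 0.70 × 355 = 248.5000
  age 6: 0.56 × 414 = 231.8400
  age 7: 0.45 × 486 = 218.7000
  age 8: 0.35 × 269 = 94.1500
R₀ = 295.2000 + 248.5000 + 231.8400 + 218.7000 + 94.1500 = 1088.3900

1088.390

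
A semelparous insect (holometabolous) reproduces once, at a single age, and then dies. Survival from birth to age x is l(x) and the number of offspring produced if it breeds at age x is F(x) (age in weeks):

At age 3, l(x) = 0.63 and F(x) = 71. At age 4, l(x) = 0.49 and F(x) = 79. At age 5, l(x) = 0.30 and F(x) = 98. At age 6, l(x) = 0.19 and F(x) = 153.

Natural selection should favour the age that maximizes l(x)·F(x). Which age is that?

3

Expected offspring if breeding at age x = l(x) × F(x):
  age 3: 0.63 × 71 = 44.730
  age 4: 0.49 × 79 = 38.710
  age 5: 0.30 × 98 = 29.400
  age 6: 0.19 × 153 = 29.070
Maximum at age 3 (44.730).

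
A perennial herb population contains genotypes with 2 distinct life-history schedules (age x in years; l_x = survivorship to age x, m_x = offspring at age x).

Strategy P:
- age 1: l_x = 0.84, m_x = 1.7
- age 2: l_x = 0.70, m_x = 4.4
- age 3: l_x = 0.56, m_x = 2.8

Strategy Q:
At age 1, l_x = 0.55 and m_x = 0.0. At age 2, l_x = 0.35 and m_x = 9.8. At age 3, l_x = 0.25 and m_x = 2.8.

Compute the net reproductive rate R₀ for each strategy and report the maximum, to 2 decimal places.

6.08

Strategy P: R₀ = 0.84×1.7 + 0.70×4.4 + 0.56×2.8 = 6.0760
Strategy Q: R₀ = 0.55×0.0 + 0.35×9.8 + 0.25×2.8 = 4.1300
Highest R₀: strategy P with 6.0760.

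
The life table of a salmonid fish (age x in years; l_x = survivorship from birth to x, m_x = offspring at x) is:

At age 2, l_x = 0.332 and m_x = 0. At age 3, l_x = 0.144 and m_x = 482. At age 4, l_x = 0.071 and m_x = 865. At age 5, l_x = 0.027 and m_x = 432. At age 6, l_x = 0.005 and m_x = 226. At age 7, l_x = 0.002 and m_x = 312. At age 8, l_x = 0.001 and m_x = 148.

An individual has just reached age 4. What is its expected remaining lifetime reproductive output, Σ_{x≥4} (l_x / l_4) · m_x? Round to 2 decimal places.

l_4 = 0.071. Conditional survival from age 4 to x is l_x / l_4.
  x=4: (0.071/0.071) × 865 = 865.0000
  x=5: (0.027/0.071) × 432 = 164.2817
  x=6: (0.005/0.071) × 226 = 15.9155
  x=7: (0.002/0.071) × 312 = 8.7887
  x=8: (0.001/0.071) × 148 = 2.0845
Sum = 865.0000 + 164.2817 + 15.9155 + 8.7887 + 2.0845 = 1056.0704

1056.07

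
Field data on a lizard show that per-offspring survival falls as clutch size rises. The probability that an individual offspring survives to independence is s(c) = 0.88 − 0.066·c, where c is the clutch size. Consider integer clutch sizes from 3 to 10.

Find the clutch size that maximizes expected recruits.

Expected recruits = c × s(c):
  c=3: 3 × 0.682 = 2.046
  c=4: 4 × 0.616 = 2.464
  c=5: 5 × 0.550 = 2.750
  c=6: 6 × 0.484 = 2.904
  c=7: 7 × 0.418 = 2.926
  c=8: 8 × 0.352 = 2.816
  c=9: 9 × 0.286 = 2.574
  c=10: 10 × 0.220 = 2.200
Maximum at c = 7 (2.926 recruits).

7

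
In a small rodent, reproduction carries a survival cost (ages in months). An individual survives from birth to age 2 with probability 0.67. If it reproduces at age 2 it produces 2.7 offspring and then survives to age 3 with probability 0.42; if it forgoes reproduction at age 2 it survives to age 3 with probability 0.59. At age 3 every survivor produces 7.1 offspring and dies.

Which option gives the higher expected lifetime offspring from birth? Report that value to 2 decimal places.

3.81

breed at age 2: R₀ = 0.67 × (2.7 + 0.42 × 7.1) = 0.67 × 5.6820 = 3.8069
delay to age 3: R₀ = 0.67 × (0.59 × 7.1) = 0.67 × 4.1890 = 2.8066
Higher: breed at age 2 (3.8069).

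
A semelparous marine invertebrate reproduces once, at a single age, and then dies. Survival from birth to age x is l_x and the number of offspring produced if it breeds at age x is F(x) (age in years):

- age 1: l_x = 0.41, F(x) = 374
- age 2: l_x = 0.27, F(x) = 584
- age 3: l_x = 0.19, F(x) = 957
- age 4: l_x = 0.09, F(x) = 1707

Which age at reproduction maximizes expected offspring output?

3

Expected offspring if breeding at age x = l_x × F(x):
  age 1: 0.41 × 374 = 153.340
  age 2: 0.27 × 584 = 157.680
  age 3: 0.19 × 957 = 181.830
  age 4: 0.09 × 1707 = 153.630
Maximum at age 3 (181.830).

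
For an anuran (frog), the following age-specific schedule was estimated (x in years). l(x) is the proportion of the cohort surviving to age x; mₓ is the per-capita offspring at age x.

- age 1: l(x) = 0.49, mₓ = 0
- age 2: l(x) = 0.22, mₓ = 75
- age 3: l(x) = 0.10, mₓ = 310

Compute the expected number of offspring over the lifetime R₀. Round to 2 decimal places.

47.50

R₀ = Σ l(x) mₓ:
  age 1: 0.49 × 0 = 0.0000
  age 2: 0.22 × 75 = 16.5000
  age 3: 0.10 × 310 = 31.0000
R₀ = 0.0000 + 16.5000 + 31.0000 = 47.5000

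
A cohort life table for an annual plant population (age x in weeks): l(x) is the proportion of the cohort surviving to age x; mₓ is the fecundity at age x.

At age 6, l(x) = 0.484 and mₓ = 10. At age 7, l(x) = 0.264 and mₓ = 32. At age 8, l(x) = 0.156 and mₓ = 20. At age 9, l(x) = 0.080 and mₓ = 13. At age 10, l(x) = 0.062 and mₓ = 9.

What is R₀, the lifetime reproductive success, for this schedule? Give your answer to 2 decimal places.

R₀ = Σ l(x) mₓ:
  age 6: 0.484 × 10 = 4.8400
  age 7: 0.264 × 32 = 8.4480
  age 8: 0.156 × 20 = 3.1200
  age 9: 0.080 × 13 = 1.0400
  age 10: 0.062 × 9 = 0.5580
R₀ = 4.8400 + 8.4480 + 3.1200 + 1.0400 + 0.5580 = 18.0060

18.01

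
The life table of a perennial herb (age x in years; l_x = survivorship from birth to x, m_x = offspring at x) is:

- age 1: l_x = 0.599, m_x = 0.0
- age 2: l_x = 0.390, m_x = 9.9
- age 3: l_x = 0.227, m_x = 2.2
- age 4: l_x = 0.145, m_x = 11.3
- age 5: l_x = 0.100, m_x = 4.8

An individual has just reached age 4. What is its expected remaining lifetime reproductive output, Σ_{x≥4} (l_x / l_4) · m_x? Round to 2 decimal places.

l_4 = 0.145. Conditional survival from age 4 to x is l_x / l_4.
  x=4: (0.145/0.145) × 11.3 = 11.3000
  x=5: (0.100/0.145) × 4.8 = 3.3103
Sum = 11.3000 + 3.3103 = 14.6103

14.61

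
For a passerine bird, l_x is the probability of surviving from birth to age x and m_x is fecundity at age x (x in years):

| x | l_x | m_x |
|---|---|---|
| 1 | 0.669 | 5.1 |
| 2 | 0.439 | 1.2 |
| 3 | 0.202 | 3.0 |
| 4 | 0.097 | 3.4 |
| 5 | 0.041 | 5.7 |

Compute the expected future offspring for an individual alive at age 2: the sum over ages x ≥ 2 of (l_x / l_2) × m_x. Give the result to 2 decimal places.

3.86

l_2 = 0.439. Conditional survival from age 2 to x is l_x / l_2.
  x=2: (0.439/0.439) × 1.2 = 1.2000
  x=3: (0.202/0.439) × 3.0 = 1.3804
  x=4: (0.097/0.439) × 3.4 = 0.7513
  x=5: (0.041/0.439) × 5.7 = 0.5323
Sum = 1.2000 + 1.3804 + 0.7513 + 0.5323 = 3.8640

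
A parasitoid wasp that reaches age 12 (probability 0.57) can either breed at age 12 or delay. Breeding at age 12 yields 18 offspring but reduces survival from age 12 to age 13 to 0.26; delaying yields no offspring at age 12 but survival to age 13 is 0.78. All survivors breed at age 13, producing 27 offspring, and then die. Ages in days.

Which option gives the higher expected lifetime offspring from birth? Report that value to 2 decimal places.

breed at age 12: R₀ = 0.57 × (18 + 0.26 × 27) = 0.57 × 25.0200 = 14.2614
delay to age 13: R₀ = 0.57 × (0.78 × 27) = 0.57 × 21.0600 = 12.0042
Higher: breed at age 12 (14.2614).

14.26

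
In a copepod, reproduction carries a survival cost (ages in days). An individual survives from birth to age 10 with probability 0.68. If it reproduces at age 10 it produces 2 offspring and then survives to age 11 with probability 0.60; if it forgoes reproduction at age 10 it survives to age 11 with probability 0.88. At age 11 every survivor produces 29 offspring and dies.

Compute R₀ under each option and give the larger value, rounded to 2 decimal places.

breed at age 10: R₀ = 0.68 × (2 + 0.60 × 29) = 0.68 × 19.4000 = 13.1920
delay to age 11: R₀ = 0.68 × (0.88 × 29) = 0.68 × 25.5200 = 17.3536
Higher: delay to age 11 (17.3536).

17.35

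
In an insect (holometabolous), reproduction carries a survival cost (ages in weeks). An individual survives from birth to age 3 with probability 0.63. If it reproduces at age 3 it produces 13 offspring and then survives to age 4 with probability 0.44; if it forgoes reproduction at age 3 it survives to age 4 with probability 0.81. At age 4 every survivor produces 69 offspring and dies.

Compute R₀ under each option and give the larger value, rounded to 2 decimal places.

breed at age 3: R₀ = 0.63 × (13 + 0.44 × 69) = 0.63 × 43.3600 = 27.3168
delay to age 4: R₀ = 0.63 × (0.81 × 69) = 0.63 × 55.8900 = 35.2107
Higher: delay to age 4 (35.2107).

35.21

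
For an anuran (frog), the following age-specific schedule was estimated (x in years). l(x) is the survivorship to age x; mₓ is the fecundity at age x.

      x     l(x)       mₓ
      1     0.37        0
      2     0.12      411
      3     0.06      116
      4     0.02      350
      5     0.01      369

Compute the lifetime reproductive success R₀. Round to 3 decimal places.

R₀ = Σ l(x) mₓ:
  age 1: 0.37 × 0 = 0.0000
  age 2: 0.12 × 411 = 49.3200
  age 3: 0.06 × 116 = 6.9600
  age 4: 0.02 × 350 = 7.0000
  age 5: 0.01 × 369 = 3.6900
R₀ = 0.0000 + 49.3200 + 6.9600 + 7.0000 + 3.6900 = 66.9700

66.970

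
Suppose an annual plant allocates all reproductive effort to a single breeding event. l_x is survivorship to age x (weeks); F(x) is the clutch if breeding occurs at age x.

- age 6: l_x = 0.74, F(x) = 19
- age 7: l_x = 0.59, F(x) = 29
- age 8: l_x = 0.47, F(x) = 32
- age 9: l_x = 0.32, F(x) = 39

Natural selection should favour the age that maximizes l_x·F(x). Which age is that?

7

Expected offspring if breeding at age x = l_x × F(x):
  age 6: 0.74 × 19 = 14.060
  age 7: 0.59 × 29 = 17.110
  age 8: 0.47 × 32 = 15.040
  age 9: 0.32 × 39 = 12.480
Maximum at age 7 (17.110).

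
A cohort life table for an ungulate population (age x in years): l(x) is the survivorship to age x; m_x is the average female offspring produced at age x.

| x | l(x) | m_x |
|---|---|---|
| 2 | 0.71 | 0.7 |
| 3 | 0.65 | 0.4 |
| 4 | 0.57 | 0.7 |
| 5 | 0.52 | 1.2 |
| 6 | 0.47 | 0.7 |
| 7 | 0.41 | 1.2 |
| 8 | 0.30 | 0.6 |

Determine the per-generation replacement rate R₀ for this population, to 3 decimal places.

R₀ = Σ l(x) m_x:
  age 2: 0.71 × 0.7 = 0.4970
  age 3: 0.65 × 0.4 = 0.2600
  age 4: 0.57 × 0.7 = 0.3990
  age 5: 0.52 × 1.2 = 0.6240
  age 6: 0.47 × 0.7 = 0.3290
  age 7: 0.41 × 1.2 = 0.4920
  age 8: 0.30 × 0.6 = 0.1800
R₀ = 0.4970 + 0.2600 + 0.3990 + 0.6240 + 0.3290 + 0.4920 + 0.1800 = 2.7810

2.781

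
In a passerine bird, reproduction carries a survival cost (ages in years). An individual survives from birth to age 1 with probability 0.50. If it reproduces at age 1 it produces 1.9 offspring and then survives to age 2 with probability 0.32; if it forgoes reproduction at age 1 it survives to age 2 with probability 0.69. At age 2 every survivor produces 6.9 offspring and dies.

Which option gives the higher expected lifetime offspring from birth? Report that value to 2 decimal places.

breed at age 1: R₀ = 0.50 × (1.9 + 0.32 × 6.9) = 0.50 × 4.1080 = 2.0540
delay to age 2: R₀ = 0.50 × (0.69 × 6.9) = 0.50 × 4.7610 = 2.3805
Higher: delay to age 2 (2.3805).

2.38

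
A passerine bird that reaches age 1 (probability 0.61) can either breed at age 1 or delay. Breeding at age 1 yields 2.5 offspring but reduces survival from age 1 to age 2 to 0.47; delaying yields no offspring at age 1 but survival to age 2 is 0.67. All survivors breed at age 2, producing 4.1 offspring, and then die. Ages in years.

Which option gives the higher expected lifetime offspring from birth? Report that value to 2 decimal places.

2.70

breed at age 1: R₀ = 0.61 × (2.5 + 0.47 × 4.1) = 0.61 × 4.4270 = 2.7005
delay to age 2: R₀ = 0.61 × (0.67 × 4.1) = 0.61 × 2.7470 = 1.6757
Higher: breed at age 1 (2.7005).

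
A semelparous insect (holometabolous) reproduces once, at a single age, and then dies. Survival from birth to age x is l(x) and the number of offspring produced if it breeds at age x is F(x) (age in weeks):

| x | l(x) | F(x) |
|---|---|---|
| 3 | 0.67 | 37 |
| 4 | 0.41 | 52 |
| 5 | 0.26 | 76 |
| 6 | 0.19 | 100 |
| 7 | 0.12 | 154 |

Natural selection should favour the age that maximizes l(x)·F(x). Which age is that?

Expected offspring if breeding at age x = l(x) × F(x):
  age 3: 0.67 × 37 = 24.790
  age 4: 0.41 × 52 = 21.320
  age 5: 0.26 × 76 = 19.760
  age 6: 0.19 × 100 = 19.000
  age 7: 0.12 × 154 = 18.480
Maximum at age 3 (24.790).

3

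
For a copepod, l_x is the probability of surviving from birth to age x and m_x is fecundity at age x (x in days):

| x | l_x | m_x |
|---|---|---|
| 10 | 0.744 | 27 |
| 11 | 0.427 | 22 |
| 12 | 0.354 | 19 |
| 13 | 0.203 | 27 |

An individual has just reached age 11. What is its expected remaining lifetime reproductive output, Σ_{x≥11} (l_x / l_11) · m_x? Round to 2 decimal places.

l_11 = 0.427. Conditional survival from age 11 to x is l_x / l_11.
  x=11: (0.427/0.427) × 22 = 22.0000
  x=12: (0.354/0.427) × 19 = 15.7518
  x=13: (0.203/0.427) × 27 = 12.8361
Sum = 22.0000 + 15.7518 + 12.8361 = 50.5878

50.59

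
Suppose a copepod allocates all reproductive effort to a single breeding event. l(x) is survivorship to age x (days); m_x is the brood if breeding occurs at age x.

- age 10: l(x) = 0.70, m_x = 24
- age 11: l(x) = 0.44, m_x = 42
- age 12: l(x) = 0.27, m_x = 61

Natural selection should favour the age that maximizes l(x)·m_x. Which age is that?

Expected offspring if breeding at age x = l(x) × m_x:
  age 10: 0.70 × 24 = 16.800
  age 11: 0.44 × 42 = 18.480
  age 12: 0.27 × 61 = 16.470
Maximum at age 11 (18.480).

11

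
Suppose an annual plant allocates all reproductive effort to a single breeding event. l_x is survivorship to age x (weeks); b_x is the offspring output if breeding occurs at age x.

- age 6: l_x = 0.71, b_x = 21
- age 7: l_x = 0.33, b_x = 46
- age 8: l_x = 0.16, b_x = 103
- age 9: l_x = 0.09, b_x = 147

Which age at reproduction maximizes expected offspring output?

8

Expected offspring if breeding at age x = l_x × b_x:
  age 6: 0.71 × 21 = 14.910
  age 7: 0.33 × 46 = 15.180
  age 8: 0.16 × 103 = 16.480
  age 9: 0.09 × 147 = 13.230
Maximum at age 8 (16.480).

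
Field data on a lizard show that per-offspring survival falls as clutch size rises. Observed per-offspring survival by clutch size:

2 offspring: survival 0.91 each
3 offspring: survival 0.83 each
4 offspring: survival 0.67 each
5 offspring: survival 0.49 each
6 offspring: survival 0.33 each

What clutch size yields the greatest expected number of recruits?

4

Expected recruits = c × s(c):
  c=2: 2 × 0.91 = 1.820
  c=3: 3 × 0.83 = 2.490
  c=4: 4 × 0.67 = 2.680
  c=5: 5 × 0.49 = 2.450
  c=6: 6 × 0.33 = 1.980
Maximum at c = 4 (2.680 recruits).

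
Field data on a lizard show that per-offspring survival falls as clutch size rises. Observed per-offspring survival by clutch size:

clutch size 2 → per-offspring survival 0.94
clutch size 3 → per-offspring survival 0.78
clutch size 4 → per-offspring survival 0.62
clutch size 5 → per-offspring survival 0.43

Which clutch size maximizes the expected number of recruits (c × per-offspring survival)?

4

Expected recruits = c × s(c):
  c=2: 2 × 0.94 = 1.880
  c=3: 3 × 0.78 = 2.340
  c=4: 4 × 0.62 = 2.480
  c=5: 5 × 0.43 = 2.150
Maximum at c = 4 (2.480 recruits).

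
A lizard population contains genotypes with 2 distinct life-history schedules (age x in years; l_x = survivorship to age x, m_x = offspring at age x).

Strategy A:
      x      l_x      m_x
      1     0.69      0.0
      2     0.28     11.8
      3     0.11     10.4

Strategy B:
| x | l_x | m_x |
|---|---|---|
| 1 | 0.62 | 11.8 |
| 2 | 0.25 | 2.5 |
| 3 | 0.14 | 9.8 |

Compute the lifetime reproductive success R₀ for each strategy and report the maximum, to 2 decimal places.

Strategy A: R₀ = 0.69×0.0 + 0.28×11.8 + 0.11×10.4 = 4.4480
Strategy B: R₀ = 0.62×11.8 + 0.25×2.5 + 0.14×9.8 = 9.3130
Highest R₀: strategy B with 9.3130.

9.31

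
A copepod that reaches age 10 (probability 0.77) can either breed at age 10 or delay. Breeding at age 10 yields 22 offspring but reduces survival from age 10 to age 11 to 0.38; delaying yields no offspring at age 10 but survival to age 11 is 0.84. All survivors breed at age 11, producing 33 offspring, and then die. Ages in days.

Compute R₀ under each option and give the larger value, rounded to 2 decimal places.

26.60

breed at age 10: R₀ = 0.77 × (22 + 0.38 × 33) = 0.77 × 34.5400 = 26.5958
delay to age 11: R₀ = 0.77 × (0.84 × 33) = 0.77 × 27.7200 = 21.3444
Higher: breed at age 10 (26.5958).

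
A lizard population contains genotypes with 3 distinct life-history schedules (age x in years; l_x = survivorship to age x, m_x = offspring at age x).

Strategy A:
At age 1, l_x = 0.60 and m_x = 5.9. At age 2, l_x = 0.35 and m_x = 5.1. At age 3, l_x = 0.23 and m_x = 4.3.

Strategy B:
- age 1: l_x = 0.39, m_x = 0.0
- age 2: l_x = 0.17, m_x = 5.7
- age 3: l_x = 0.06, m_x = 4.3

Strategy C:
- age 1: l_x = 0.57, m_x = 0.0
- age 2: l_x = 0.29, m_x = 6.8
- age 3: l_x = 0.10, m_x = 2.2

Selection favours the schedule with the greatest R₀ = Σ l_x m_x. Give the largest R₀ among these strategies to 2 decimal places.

6.31

Strategy A: R₀ = 0.60×5.9 + 0.35×5.1 + 0.23×4.3 = 6.3140
Strategy B: R₀ = 0.39×0.0 + 0.17×5.7 + 0.06×4.3 = 1.2270
Strategy C: R₀ = 0.57×0.0 + 0.29×6.8 + 0.10×2.2 = 2.1920
Highest R₀: strategy A with 6.3140.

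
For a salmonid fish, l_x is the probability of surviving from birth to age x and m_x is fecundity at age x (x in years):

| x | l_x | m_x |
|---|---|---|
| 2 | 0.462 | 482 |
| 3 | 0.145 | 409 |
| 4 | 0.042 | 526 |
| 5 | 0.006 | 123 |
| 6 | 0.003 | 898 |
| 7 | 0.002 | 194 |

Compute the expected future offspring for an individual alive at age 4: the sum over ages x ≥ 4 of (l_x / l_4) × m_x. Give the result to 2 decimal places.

l_4 = 0.042. Conditional survival from age 4 to x is l_x / l_4.
  x=4: (0.042/0.042) × 526 = 526.0000
  x=5: (0.006/0.042) × 123 = 17.5714
  x=6: (0.003/0.042) × 898 = 64.1429
  x=7: (0.002/0.042) × 194 = 9.2381
Sum = 526.0000 + 17.5714 + 64.1429 + 9.2381 = 616.9524

616.95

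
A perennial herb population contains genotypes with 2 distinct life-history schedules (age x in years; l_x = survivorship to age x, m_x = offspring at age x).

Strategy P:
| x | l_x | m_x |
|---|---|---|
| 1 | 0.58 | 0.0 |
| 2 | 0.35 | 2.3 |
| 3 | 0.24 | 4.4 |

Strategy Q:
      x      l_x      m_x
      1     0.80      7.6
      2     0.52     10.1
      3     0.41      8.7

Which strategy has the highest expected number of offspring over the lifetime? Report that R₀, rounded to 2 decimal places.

14.90

Strategy P: R₀ = 0.58×0.0 + 0.35×2.3 + 0.24×4.4 = 1.8610
Strategy Q: R₀ = 0.80×7.6 + 0.52×10.1 + 0.41×8.7 = 14.8990
Highest R₀: strategy Q with 14.8990.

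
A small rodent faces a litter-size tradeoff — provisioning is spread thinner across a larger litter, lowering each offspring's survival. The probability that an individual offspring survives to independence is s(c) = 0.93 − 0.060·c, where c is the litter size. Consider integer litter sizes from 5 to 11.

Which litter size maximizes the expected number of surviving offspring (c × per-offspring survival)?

8

Expected surviving offspring = c × s(c):
  c=5: 5 × 0.630 = 3.150
  c=6: 6 × 0.570 = 3.420
  c=7: 7 × 0.510 = 3.570
  c=8: 8 × 0.450 = 3.600
  c=9: 9 × 0.390 = 3.510
  c=10: 10 × 0.330 = 3.300
  c=11: 11 × 0.270 = 2.970
Maximum at c = 8 (3.600 surviving offspring).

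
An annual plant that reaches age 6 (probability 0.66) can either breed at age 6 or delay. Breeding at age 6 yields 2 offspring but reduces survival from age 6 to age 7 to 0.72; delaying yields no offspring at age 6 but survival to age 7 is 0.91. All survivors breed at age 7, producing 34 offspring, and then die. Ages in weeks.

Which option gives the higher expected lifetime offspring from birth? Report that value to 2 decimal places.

20.42

breed at age 6: R₀ = 0.66 × (2 + 0.72 × 34) = 0.66 × 26.4800 = 17.4768
delay to age 7: R₀ = 0.66 × (0.91 × 34) = 0.66 × 30.9400 = 20.4204
Higher: delay to age 7 (20.4204).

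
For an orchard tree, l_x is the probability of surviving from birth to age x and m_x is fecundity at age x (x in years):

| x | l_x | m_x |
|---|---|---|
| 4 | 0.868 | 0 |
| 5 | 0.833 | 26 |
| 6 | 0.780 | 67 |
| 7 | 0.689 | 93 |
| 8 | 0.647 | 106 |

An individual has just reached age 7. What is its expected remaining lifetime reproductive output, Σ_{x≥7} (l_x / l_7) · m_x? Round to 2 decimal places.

l_7 = 0.689. Conditional survival from age 7 to x is l_x / l_7.
  x=7: (0.689/0.689) × 93 = 93.0000
  x=8: (0.647/0.689) × 106 = 99.5385
Sum = 93.0000 + 99.5385 = 192.5385

192.54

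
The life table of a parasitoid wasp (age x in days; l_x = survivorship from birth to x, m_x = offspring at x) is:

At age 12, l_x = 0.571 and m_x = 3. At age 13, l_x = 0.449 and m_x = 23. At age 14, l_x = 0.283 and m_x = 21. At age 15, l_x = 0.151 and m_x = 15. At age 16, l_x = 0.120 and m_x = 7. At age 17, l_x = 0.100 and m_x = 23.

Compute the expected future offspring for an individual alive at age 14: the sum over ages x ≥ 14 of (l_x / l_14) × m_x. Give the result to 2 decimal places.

l_14 = 0.283. Conditional survival from age 14 to x is l_x / l_14.
  x=14: (0.283/0.283) × 21 = 21.0000
  x=15: (0.151/0.283) × 15 = 8.0035
  x=16: (0.120/0.283) × 7 = 2.9682
  x=17: (0.100/0.283) × 23 = 8.1272
Sum = 21.0000 + 8.0035 + 2.9682 + 8.1272 = 40.0989

40.10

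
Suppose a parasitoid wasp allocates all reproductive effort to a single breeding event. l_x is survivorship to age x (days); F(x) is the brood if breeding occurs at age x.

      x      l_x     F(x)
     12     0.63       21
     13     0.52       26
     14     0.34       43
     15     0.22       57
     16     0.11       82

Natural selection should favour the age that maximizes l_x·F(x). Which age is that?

Expected offspring if breeding at age x = l_x × F(x):
  age 12: 0.63 × 21 = 13.230
  age 13: 0.52 × 26 = 13.520
  age 14: 0.34 × 43 = 14.620
  age 15: 0.22 × 57 = 12.540
  age 16: 0.11 × 82 = 9.020
Maximum at age 14 (14.620).

14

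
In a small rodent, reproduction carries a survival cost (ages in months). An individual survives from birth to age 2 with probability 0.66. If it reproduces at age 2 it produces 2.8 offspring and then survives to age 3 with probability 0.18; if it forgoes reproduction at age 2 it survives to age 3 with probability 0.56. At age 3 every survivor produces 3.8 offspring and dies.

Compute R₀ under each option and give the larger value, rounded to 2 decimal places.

2.30

breed at age 2: R₀ = 0.66 × (2.8 + 0.18 × 3.8) = 0.66 × 3.4840 = 2.2994
delay to age 3: R₀ = 0.66 × (0.56 × 3.8) = 0.66 × 2.1280 = 1.4045
Higher: breed at age 2 (2.2994).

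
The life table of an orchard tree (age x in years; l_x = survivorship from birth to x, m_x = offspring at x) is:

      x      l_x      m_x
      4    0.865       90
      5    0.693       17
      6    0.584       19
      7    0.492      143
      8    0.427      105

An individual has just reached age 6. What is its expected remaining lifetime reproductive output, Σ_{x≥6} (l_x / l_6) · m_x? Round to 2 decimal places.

216.24

l_6 = 0.584. Conditional survival from age 6 to x is l_x / l_6.
  x=6: (0.584/0.584) × 19 = 19.0000
  x=7: (0.492/0.584) × 143 = 120.4726
  x=8: (0.427/0.584) × 105 = 76.7723
Sum = 19.0000 + 120.4726 + 76.7723 = 216.2449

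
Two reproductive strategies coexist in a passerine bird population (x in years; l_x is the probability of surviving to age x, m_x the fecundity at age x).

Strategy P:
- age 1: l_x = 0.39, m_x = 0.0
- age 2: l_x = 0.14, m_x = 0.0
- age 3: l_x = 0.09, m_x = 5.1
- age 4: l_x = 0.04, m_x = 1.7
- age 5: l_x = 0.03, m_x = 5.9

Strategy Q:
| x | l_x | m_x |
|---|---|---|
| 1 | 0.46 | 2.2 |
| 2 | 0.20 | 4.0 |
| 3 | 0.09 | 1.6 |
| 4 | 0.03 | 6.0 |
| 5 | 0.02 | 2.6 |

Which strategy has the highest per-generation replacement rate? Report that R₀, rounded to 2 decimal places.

Strategy P: R₀ = 0.39×0.0 + 0.14×0.0 + 0.09×5.1 + 0.04×1.7 + 0.03×5.9 = 0.7040
Strategy Q: R₀ = 0.46×2.2 + 0.20×4.0 + 0.09×1.6 + 0.03×6.0 + 0.02×2.6 = 2.1880
Highest R₀: strategy Q with 2.1880.

2.19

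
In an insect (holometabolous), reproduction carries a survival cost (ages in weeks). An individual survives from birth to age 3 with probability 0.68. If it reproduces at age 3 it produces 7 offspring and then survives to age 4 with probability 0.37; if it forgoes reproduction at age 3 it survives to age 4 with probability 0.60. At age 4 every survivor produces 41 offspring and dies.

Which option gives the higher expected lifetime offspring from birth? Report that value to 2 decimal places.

16.73

breed at age 3: R₀ = 0.68 × (7 + 0.37 × 41) = 0.68 × 22.1700 = 15.0756
delay to age 4: R₀ = 0.68 × (0.60 × 41) = 0.68 × 24.6000 = 16.7280
Higher: delay to age 4 (16.7280).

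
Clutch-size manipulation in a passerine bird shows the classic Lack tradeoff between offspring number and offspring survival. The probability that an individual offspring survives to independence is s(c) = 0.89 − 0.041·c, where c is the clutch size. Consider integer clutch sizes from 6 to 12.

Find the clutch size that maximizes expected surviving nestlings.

Expected surviving nestlings = c × s(c):
  c=6: 6 × 0.644 = 3.864
  c=7: 7 × 0.603 = 4.221
  c=8: 8 × 0.562 = 4.496
  c=9: 9 × 0.521 = 4.689
  c=10: 10 × 0.480 = 4.800
  c=11: 11 × 0.439 = 4.829
  c=12: 12 × 0.398 = 4.776
Maximum at c = 11 (4.829 surviving nestlings).

11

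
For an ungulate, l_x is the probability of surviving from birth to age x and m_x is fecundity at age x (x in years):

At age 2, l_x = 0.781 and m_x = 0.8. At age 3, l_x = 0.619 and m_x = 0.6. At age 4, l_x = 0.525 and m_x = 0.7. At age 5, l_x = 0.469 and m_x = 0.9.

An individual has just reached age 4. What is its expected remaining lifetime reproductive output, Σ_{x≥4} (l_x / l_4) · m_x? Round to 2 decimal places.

l_4 = 0.525. Conditional survival from age 4 to x is l_x / l_4.
  x=4: (0.525/0.525) × 0.7 = 0.7000
  x=5: (0.469/0.525) × 0.9 = 0.8040
Sum = 0.7000 + 0.8040 = 1.5040

1.50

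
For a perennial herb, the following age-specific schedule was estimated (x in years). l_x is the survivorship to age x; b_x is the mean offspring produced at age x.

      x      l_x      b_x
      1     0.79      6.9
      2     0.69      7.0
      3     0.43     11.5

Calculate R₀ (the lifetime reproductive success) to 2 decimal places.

15.23

R₀ = Σ l_x b_x:
  age 1: 0.79 × 6.9 = 5.4510
  age 2: 0.69 × 7.0 = 4.8300
  age 3: 0.43 × 11.5 = 4.9450
R₀ = 5.4510 + 4.8300 + 4.9450 = 15.2260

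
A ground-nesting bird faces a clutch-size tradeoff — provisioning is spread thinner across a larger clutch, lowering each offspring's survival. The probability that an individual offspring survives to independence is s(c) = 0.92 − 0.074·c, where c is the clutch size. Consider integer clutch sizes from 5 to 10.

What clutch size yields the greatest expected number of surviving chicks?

6

Expected surviving chicks = c × s(c):
  c=5: 5 × 0.550 = 2.750
  c=6: 6 × 0.476 = 2.856
  c=7: 7 × 0.402 = 2.814
  c=8: 8 × 0.328 = 2.624
  c=9: 9 × 0.254 = 2.286
  c=10: 10 × 0.180 = 1.800
Maximum at c = 6 (2.856 surviving chicks).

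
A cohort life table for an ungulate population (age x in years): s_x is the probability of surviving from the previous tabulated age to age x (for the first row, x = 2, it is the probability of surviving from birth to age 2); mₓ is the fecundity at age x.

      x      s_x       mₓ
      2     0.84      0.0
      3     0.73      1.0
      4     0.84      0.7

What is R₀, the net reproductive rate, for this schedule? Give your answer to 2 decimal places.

Survivorship from birth: l_x = s_2·s_3·…·s_x.
  l_2 = 0.84000
  l_3 = 0.61320
  l_4 = 0.51509
R₀ = Σ l_x mₓ:
  age 2: 0.84000 × 0.0 = 0.0000
  age 3: 0.61320 × 1.0 = 0.6132
  age 4: 0.51509 × 0.7 = 0.3606
R₀ = 0.0000 + 0.6132 + 0.3606 = 0.9738

0.97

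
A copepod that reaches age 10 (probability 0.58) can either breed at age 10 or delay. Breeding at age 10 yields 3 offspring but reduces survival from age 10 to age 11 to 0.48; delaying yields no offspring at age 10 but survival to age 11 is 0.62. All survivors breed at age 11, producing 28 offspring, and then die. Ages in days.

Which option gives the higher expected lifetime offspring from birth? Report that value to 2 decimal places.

breed at age 10: R₀ = 0.58 × (3 + 0.48 × 28) = 0.58 × 16.4400 = 9.5352
delay to age 11: R₀ = 0.58 × (0.62 × 28) = 0.58 × 17.3600 = 10.0688
Higher: delay to age 11 (10.0688).

10.07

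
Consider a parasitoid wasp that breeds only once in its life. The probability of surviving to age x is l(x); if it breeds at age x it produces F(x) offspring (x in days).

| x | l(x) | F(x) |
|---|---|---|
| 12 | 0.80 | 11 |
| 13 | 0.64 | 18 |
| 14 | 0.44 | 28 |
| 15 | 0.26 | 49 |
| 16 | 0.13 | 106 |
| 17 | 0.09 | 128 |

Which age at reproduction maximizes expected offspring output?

Expected offspring if breeding at age x = l(x) × F(x):
  age 12: 0.80 × 11 = 8.800
  age 13: 0.64 × 18 = 11.520
  age 14: 0.44 × 28 = 12.320
  age 15: 0.26 × 49 = 12.740
  age 16: 0.13 × 106 = 13.780
  age 17: 0.09 × 128 = 11.520
Maximum at age 16 (13.780).

16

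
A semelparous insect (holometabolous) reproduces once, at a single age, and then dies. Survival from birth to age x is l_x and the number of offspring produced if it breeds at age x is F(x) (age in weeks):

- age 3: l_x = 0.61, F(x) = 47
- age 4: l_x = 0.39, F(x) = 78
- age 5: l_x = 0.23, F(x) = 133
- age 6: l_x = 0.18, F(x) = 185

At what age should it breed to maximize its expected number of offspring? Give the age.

Expected offspring if breeding at age x = l_x × F(x):
  age 3: 0.61 × 47 = 28.670
  age 4: 0.39 × 78 = 30.420
  age 5: 0.23 × 133 = 30.590
  age 6: 0.18 × 185 = 33.300
Maximum at age 6 (33.300).

6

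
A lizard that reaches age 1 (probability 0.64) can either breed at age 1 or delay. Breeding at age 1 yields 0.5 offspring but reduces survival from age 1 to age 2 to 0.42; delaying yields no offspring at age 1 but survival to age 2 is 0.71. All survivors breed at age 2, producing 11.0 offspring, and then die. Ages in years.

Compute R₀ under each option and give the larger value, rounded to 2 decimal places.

breed at age 1: R₀ = 0.64 × (0.5 + 0.42 × 11.0) = 0.64 × 5.1200 = 3.2768
delay to age 2: R₀ = 0.64 × (0.71 × 11.0) = 0.64 × 7.8100 = 4.9984
Higher: delay to age 2 (4.9984).

5.00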